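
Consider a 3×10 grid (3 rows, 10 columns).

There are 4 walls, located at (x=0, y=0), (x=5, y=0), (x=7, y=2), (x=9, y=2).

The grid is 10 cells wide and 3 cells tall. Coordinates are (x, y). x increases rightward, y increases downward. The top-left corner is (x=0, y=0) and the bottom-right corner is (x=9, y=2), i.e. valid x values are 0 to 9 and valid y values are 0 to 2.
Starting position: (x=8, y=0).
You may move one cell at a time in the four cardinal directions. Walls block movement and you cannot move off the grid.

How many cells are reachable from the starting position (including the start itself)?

BFS flood-fill from (x=8, y=0):
  Distance 0: (x=8, y=0)
  Distance 1: (x=7, y=0), (x=9, y=0), (x=8, y=1)
  Distance 2: (x=6, y=0), (x=7, y=1), (x=9, y=1), (x=8, y=2)
  Distance 3: (x=6, y=1)
  Distance 4: (x=5, y=1), (x=6, y=2)
  Distance 5: (x=4, y=1), (x=5, y=2)
  Distance 6: (x=4, y=0), (x=3, y=1), (x=4, y=2)
  Distance 7: (x=3, y=0), (x=2, y=1), (x=3, y=2)
  Distance 8: (x=2, y=0), (x=1, y=1), (x=2, y=2)
  Distance 9: (x=1, y=0), (x=0, y=1), (x=1, y=2)
  Distance 10: (x=0, y=2)
Total reachable: 26 (grid has 26 open cells total)

Answer: Reachable cells: 26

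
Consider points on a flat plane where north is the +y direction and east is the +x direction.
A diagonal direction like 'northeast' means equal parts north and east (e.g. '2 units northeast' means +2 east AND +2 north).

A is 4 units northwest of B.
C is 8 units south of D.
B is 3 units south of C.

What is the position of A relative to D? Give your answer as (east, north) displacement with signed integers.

Answer: A is at (east=-4, north=-7) relative to D.

Derivation:
Place D at the origin (east=0, north=0).
  C is 8 units south of D: delta (east=+0, north=-8); C at (east=0, north=-8).
  B is 3 units south of C: delta (east=+0, north=-3); B at (east=0, north=-11).
  A is 4 units northwest of B: delta (east=-4, north=+4); A at (east=-4, north=-7).
Therefore A relative to D: (east=-4, north=-7).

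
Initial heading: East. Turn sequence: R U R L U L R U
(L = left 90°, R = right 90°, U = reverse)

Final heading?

Start: East
  R (right (90° clockwise)) -> South
  U (U-turn (180°)) -> North
  R (right (90° clockwise)) -> East
  L (left (90° counter-clockwise)) -> North
  U (U-turn (180°)) -> South
  L (left (90° counter-clockwise)) -> East
  R (right (90° clockwise)) -> South
  U (U-turn (180°)) -> North
Final: North

Answer: Final heading: North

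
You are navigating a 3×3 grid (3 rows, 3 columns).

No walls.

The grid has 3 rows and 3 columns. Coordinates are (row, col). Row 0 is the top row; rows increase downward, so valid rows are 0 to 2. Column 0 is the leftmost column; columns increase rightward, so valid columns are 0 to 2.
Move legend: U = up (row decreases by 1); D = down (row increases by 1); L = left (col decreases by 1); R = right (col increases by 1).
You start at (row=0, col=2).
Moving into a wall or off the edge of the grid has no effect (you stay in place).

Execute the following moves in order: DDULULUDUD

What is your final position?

Start: (row=0, col=2)
  D (down): (row=0, col=2) -> (row=1, col=2)
  D (down): (row=1, col=2) -> (row=2, col=2)
  U (up): (row=2, col=2) -> (row=1, col=2)
  L (left): (row=1, col=2) -> (row=1, col=1)
  U (up): (row=1, col=1) -> (row=0, col=1)
  L (left): (row=0, col=1) -> (row=0, col=0)
  U (up): blocked, stay at (row=0, col=0)
  D (down): (row=0, col=0) -> (row=1, col=0)
  U (up): (row=1, col=0) -> (row=0, col=0)
  D (down): (row=0, col=0) -> (row=1, col=0)
Final: (row=1, col=0)

Answer: Final position: (row=1, col=0)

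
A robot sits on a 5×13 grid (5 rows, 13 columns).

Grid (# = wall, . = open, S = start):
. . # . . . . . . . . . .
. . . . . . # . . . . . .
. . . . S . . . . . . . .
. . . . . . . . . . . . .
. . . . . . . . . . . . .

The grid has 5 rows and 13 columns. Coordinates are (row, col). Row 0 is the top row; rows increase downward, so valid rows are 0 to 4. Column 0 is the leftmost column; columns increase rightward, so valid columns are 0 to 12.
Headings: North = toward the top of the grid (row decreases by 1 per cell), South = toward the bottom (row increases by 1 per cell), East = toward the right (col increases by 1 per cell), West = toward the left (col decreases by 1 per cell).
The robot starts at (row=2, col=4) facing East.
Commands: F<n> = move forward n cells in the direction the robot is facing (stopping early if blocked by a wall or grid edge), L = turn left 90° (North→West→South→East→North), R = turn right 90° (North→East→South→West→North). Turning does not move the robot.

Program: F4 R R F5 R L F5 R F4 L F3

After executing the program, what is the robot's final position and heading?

Start: (row=2, col=4), facing East
  F4: move forward 4, now at (row=2, col=8)
  R: turn right, now facing South
  R: turn right, now facing West
  F5: move forward 5, now at (row=2, col=3)
  R: turn right, now facing North
  L: turn left, now facing West
  F5: move forward 3/5 (blocked), now at (row=2, col=0)
  R: turn right, now facing North
  F4: move forward 2/4 (blocked), now at (row=0, col=0)
  L: turn left, now facing West
  F3: move forward 0/3 (blocked), now at (row=0, col=0)
Final: (row=0, col=0), facing West

Answer: Final position: (row=0, col=0), facing West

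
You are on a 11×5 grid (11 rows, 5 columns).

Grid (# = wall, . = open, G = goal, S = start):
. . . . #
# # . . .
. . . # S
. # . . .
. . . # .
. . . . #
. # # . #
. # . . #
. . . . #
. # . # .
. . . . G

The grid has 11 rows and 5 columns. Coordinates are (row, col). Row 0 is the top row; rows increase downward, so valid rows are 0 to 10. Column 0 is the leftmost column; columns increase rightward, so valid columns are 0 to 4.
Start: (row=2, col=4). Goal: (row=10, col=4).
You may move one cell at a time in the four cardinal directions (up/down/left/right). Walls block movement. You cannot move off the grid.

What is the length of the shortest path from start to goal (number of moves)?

Answer: Shortest path length: 14

Derivation:
BFS from (row=2, col=4) until reaching (row=10, col=4):
  Distance 0: (row=2, col=4)
  Distance 1: (row=1, col=4), (row=3, col=4)
  Distance 2: (row=1, col=3), (row=3, col=3), (row=4, col=4)
  Distance 3: (row=0, col=3), (row=1, col=2), (row=3, col=2)
  Distance 4: (row=0, col=2), (row=2, col=2), (row=4, col=2)
  Distance 5: (row=0, col=1), (row=2, col=1), (row=4, col=1), (row=5, col=2)
  Distance 6: (row=0, col=0), (row=2, col=0), (row=4, col=0), (row=5, col=1), (row=5, col=3)
  Distance 7: (row=3, col=0), (row=5, col=0), (row=6, col=3)
  Distance 8: (row=6, col=0), (row=7, col=3)
  Distance 9: (row=7, col=0), (row=7, col=2), (row=8, col=3)
  Distance 10: (row=8, col=0), (row=8, col=2)
  Distance 11: (row=8, col=1), (row=9, col=0), (row=9, col=2)
  Distance 12: (row=10, col=0), (row=10, col=2)
  Distance 13: (row=10, col=1), (row=10, col=3)
  Distance 14: (row=10, col=4)  <- goal reached here
One shortest path (14 moves): (row=2, col=4) -> (row=3, col=4) -> (row=3, col=3) -> (row=3, col=2) -> (row=4, col=2) -> (row=5, col=2) -> (row=5, col=3) -> (row=6, col=3) -> (row=7, col=3) -> (row=7, col=2) -> (row=8, col=2) -> (row=9, col=2) -> (row=10, col=2) -> (row=10, col=3) -> (row=10, col=4)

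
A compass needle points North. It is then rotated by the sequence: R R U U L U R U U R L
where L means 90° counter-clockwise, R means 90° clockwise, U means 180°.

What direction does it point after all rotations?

Start: North
  R (right (90° clockwise)) -> East
  R (right (90° clockwise)) -> South
  U (U-turn (180°)) -> North
  U (U-turn (180°)) -> South
  L (left (90° counter-clockwise)) -> East
  U (U-turn (180°)) -> West
  R (right (90° clockwise)) -> North
  U (U-turn (180°)) -> South
  U (U-turn (180°)) -> North
  R (right (90° clockwise)) -> East
  L (left (90° counter-clockwise)) -> North
Final: North

Answer: Final heading: North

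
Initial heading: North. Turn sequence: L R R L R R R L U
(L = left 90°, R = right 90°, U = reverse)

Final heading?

Start: North
  L (left (90° counter-clockwise)) -> West
  R (right (90° clockwise)) -> North
  R (right (90° clockwise)) -> East
  L (left (90° counter-clockwise)) -> North
  R (right (90° clockwise)) -> East
  R (right (90° clockwise)) -> South
  R (right (90° clockwise)) -> West
  L (left (90° counter-clockwise)) -> South
  U (U-turn (180°)) -> North
Final: North

Answer: Final heading: North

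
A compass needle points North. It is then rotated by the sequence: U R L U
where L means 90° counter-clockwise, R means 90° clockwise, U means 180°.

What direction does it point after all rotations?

Start: North
  U (U-turn (180°)) -> South
  R (right (90° clockwise)) -> West
  L (left (90° counter-clockwise)) -> South
  U (U-turn (180°)) -> North
Final: North

Answer: Final heading: North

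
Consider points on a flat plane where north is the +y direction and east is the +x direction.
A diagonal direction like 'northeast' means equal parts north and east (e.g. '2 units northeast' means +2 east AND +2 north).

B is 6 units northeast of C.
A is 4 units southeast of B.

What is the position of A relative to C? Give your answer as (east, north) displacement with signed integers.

Place C at the origin (east=0, north=0).
  B is 6 units northeast of C: delta (east=+6, north=+6); B at (east=6, north=6).
  A is 4 units southeast of B: delta (east=+4, north=-4); A at (east=10, north=2).
Therefore A relative to C: (east=10, north=2).

Answer: A is at (east=10, north=2) relative to C.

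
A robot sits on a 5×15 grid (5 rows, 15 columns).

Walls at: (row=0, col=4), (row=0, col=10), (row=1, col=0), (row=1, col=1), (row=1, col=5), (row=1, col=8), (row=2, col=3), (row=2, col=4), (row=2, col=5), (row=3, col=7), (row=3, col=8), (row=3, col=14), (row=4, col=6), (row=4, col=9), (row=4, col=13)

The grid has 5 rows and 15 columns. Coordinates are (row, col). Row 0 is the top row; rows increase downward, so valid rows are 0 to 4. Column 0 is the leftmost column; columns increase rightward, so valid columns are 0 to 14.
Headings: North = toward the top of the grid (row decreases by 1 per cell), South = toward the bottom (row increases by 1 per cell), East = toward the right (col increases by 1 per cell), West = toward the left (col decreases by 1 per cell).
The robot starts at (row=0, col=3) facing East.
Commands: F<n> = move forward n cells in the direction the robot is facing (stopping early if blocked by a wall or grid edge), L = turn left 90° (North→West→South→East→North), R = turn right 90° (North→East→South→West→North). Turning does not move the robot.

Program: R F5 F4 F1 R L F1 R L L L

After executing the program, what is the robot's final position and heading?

Start: (row=0, col=3), facing East
  R: turn right, now facing South
  F5: move forward 1/5 (blocked), now at (row=1, col=3)
  F4: move forward 0/4 (blocked), now at (row=1, col=3)
  F1: move forward 0/1 (blocked), now at (row=1, col=3)
  R: turn right, now facing West
  L: turn left, now facing South
  F1: move forward 0/1 (blocked), now at (row=1, col=3)
  R: turn right, now facing West
  L: turn left, now facing South
  L: turn left, now facing East
  L: turn left, now facing North
Final: (row=1, col=3), facing North

Answer: Final position: (row=1, col=3), facing North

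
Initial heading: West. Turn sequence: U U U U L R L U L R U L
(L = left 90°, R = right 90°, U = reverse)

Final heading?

Answer: Final heading: East

Derivation:
Start: West
  U (U-turn (180°)) -> East
  U (U-turn (180°)) -> West
  U (U-turn (180°)) -> East
  U (U-turn (180°)) -> West
  L (left (90° counter-clockwise)) -> South
  R (right (90° clockwise)) -> West
  L (left (90° counter-clockwise)) -> South
  U (U-turn (180°)) -> North
  L (left (90° counter-clockwise)) -> West
  R (right (90° clockwise)) -> North
  U (U-turn (180°)) -> South
  L (left (90° counter-clockwise)) -> East
Final: East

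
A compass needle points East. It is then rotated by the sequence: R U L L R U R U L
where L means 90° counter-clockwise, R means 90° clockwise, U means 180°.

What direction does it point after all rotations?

Start: East
  R (right (90° clockwise)) -> South
  U (U-turn (180°)) -> North
  L (left (90° counter-clockwise)) -> West
  L (left (90° counter-clockwise)) -> South
  R (right (90° clockwise)) -> West
  U (U-turn (180°)) -> East
  R (right (90° clockwise)) -> South
  U (U-turn (180°)) -> North
  L (left (90° counter-clockwise)) -> West
Final: West

Answer: Final heading: West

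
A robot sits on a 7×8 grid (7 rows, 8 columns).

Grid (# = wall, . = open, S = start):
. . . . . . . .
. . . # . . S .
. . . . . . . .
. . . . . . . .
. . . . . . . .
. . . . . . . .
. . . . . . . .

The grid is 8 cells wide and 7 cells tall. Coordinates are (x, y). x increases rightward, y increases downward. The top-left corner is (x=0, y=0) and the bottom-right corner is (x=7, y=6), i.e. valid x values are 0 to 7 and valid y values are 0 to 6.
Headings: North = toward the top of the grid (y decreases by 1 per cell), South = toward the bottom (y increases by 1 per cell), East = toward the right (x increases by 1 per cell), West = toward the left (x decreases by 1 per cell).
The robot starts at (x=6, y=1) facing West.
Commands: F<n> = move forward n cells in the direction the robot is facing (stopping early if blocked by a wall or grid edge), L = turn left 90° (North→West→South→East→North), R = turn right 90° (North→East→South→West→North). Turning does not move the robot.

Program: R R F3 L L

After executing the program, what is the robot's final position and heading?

Answer: Final position: (x=7, y=1), facing West

Derivation:
Start: (x=6, y=1), facing West
  R: turn right, now facing North
  R: turn right, now facing East
  F3: move forward 1/3 (blocked), now at (x=7, y=1)
  L: turn left, now facing North
  L: turn left, now facing West
Final: (x=7, y=1), facing West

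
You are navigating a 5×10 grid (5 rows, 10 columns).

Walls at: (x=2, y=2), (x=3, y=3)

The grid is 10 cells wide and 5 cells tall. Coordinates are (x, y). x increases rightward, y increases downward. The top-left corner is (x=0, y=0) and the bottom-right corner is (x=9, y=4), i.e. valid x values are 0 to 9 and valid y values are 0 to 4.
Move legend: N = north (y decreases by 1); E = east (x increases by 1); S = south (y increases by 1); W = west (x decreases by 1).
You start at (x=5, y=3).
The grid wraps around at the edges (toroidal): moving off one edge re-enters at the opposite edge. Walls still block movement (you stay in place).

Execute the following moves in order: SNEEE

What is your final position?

Answer: Final position: (x=8, y=3)

Derivation:
Start: (x=5, y=3)
  S (south): (x=5, y=3) -> (x=5, y=4)
  N (north): (x=5, y=4) -> (x=5, y=3)
  E (east): (x=5, y=3) -> (x=6, y=3)
  E (east): (x=6, y=3) -> (x=7, y=3)
  E (east): (x=7, y=3) -> (x=8, y=3)
Final: (x=8, y=3)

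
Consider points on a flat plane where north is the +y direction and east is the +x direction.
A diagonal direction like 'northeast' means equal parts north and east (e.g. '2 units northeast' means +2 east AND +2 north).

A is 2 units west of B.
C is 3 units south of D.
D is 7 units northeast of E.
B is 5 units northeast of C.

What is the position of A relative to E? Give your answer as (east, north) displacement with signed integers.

Place E at the origin (east=0, north=0).
  D is 7 units northeast of E: delta (east=+7, north=+7); D at (east=7, north=7).
  C is 3 units south of D: delta (east=+0, north=-3); C at (east=7, north=4).
  B is 5 units northeast of C: delta (east=+5, north=+5); B at (east=12, north=9).
  A is 2 units west of B: delta (east=-2, north=+0); A at (east=10, north=9).
Therefore A relative to E: (east=10, north=9).

Answer: A is at (east=10, north=9) relative to E.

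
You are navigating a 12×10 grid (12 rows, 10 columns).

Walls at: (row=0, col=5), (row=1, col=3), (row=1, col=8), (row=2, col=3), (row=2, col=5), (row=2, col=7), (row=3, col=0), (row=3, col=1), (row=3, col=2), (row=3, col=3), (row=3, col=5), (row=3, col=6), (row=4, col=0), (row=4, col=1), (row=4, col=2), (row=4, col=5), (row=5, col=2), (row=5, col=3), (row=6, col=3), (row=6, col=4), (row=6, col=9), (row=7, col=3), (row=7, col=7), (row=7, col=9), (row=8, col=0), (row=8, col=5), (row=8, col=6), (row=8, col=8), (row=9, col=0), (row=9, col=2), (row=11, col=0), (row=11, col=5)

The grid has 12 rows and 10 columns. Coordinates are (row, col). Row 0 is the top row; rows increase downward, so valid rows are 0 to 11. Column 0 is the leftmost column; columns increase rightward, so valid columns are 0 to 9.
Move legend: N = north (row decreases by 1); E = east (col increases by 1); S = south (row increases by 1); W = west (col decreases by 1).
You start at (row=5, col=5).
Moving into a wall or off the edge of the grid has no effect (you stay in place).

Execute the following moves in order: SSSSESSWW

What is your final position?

Start: (row=5, col=5)
  S (south): (row=5, col=5) -> (row=6, col=5)
  S (south): (row=6, col=5) -> (row=7, col=5)
  S (south): blocked, stay at (row=7, col=5)
  S (south): blocked, stay at (row=7, col=5)
  E (east): (row=7, col=5) -> (row=7, col=6)
  S (south): blocked, stay at (row=7, col=6)
  S (south): blocked, stay at (row=7, col=6)
  W (west): (row=7, col=6) -> (row=7, col=5)
  W (west): (row=7, col=5) -> (row=7, col=4)
Final: (row=7, col=4)

Answer: Final position: (row=7, col=4)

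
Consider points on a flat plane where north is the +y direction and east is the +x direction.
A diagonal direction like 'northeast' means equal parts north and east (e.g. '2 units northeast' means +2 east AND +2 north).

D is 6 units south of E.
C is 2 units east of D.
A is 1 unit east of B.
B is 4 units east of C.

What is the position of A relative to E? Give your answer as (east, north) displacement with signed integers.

Place E at the origin (east=0, north=0).
  D is 6 units south of E: delta (east=+0, north=-6); D at (east=0, north=-6).
  C is 2 units east of D: delta (east=+2, north=+0); C at (east=2, north=-6).
  B is 4 units east of C: delta (east=+4, north=+0); B at (east=6, north=-6).
  A is 1 unit east of B: delta (east=+1, north=+0); A at (east=7, north=-6).
Therefore A relative to E: (east=7, north=-6).

Answer: A is at (east=7, north=-6) relative to E.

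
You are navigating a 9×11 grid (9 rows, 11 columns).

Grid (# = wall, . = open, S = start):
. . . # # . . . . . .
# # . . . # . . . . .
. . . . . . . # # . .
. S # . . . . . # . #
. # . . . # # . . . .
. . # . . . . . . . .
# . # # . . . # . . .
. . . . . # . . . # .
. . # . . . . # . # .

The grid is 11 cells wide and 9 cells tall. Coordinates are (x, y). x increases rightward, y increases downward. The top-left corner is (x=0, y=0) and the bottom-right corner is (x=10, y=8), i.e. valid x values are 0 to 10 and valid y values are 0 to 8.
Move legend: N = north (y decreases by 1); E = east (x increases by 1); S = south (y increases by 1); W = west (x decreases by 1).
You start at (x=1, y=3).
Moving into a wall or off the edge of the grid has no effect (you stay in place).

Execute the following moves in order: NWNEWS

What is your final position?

Answer: Final position: (x=0, y=3)

Derivation:
Start: (x=1, y=3)
  N (north): (x=1, y=3) -> (x=1, y=2)
  W (west): (x=1, y=2) -> (x=0, y=2)
  N (north): blocked, stay at (x=0, y=2)
  E (east): (x=0, y=2) -> (x=1, y=2)
  W (west): (x=1, y=2) -> (x=0, y=2)
  S (south): (x=0, y=2) -> (x=0, y=3)
Final: (x=0, y=3)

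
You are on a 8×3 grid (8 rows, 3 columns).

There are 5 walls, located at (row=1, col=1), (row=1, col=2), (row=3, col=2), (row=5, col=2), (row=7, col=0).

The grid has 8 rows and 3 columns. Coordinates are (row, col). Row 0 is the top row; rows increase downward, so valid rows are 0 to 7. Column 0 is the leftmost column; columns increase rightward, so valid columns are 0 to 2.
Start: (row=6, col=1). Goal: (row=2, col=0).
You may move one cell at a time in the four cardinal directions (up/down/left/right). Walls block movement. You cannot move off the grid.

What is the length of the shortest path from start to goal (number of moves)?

BFS from (row=6, col=1) until reaching (row=2, col=0):
  Distance 0: (row=6, col=1)
  Distance 1: (row=5, col=1), (row=6, col=0), (row=6, col=2), (row=7, col=1)
  Distance 2: (row=4, col=1), (row=5, col=0), (row=7, col=2)
  Distance 3: (row=3, col=1), (row=4, col=0), (row=4, col=2)
  Distance 4: (row=2, col=1), (row=3, col=0)
  Distance 5: (row=2, col=0), (row=2, col=2)  <- goal reached here
One shortest path (5 moves): (row=6, col=1) -> (row=6, col=0) -> (row=5, col=0) -> (row=4, col=0) -> (row=3, col=0) -> (row=2, col=0)

Answer: Shortest path length: 5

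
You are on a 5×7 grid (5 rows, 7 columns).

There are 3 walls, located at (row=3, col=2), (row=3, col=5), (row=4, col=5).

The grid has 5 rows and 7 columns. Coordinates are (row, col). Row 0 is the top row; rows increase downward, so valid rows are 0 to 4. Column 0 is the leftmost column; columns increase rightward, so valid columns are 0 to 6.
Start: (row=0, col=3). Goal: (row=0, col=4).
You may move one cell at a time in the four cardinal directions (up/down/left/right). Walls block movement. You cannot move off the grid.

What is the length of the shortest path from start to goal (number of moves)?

Answer: Shortest path length: 1

Derivation:
BFS from (row=0, col=3) until reaching (row=0, col=4):
  Distance 0: (row=0, col=3)
  Distance 1: (row=0, col=2), (row=0, col=4), (row=1, col=3)  <- goal reached here
One shortest path (1 moves): (row=0, col=3) -> (row=0, col=4)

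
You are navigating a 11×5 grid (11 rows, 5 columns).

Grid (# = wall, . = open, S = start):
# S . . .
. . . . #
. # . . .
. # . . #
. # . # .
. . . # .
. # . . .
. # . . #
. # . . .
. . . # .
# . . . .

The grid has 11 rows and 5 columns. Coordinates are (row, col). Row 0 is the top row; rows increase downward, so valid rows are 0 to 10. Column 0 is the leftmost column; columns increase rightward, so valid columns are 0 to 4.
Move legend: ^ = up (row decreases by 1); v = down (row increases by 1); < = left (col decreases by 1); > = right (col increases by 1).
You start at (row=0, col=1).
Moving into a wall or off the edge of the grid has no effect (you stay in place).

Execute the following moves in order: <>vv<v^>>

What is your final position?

Answer: Final position: (row=2, col=4)

Derivation:
Start: (row=0, col=1)
  < (left): blocked, stay at (row=0, col=1)
  > (right): (row=0, col=1) -> (row=0, col=2)
  v (down): (row=0, col=2) -> (row=1, col=2)
  v (down): (row=1, col=2) -> (row=2, col=2)
  < (left): blocked, stay at (row=2, col=2)
  v (down): (row=2, col=2) -> (row=3, col=2)
  ^ (up): (row=3, col=2) -> (row=2, col=2)
  > (right): (row=2, col=2) -> (row=2, col=3)
  > (right): (row=2, col=3) -> (row=2, col=4)
Final: (row=2, col=4)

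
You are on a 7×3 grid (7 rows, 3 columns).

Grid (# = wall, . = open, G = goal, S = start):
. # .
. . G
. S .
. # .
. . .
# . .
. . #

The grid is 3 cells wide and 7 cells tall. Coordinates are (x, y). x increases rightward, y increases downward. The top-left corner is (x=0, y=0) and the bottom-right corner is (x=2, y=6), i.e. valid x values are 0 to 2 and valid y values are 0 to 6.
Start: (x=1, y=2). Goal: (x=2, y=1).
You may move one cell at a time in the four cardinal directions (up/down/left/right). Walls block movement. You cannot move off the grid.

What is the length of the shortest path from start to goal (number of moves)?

BFS from (x=1, y=2) until reaching (x=2, y=1):
  Distance 0: (x=1, y=2)
  Distance 1: (x=1, y=1), (x=0, y=2), (x=2, y=2)
  Distance 2: (x=0, y=1), (x=2, y=1), (x=0, y=3), (x=2, y=3)  <- goal reached here
One shortest path (2 moves): (x=1, y=2) -> (x=2, y=2) -> (x=2, y=1)

Answer: Shortest path length: 2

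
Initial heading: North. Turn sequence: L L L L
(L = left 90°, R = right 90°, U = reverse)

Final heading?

Start: North
  L (left (90° counter-clockwise)) -> West
  L (left (90° counter-clockwise)) -> South
  L (left (90° counter-clockwise)) -> East
  L (left (90° counter-clockwise)) -> North
Final: North

Answer: Final heading: North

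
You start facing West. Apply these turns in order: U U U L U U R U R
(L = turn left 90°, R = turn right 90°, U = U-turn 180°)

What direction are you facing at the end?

Start: West
  U (U-turn (180°)) -> East
  U (U-turn (180°)) -> West
  U (U-turn (180°)) -> East
  L (left (90° counter-clockwise)) -> North
  U (U-turn (180°)) -> South
  U (U-turn (180°)) -> North
  R (right (90° clockwise)) -> East
  U (U-turn (180°)) -> West
  R (right (90° clockwise)) -> North
Final: North

Answer: Final heading: North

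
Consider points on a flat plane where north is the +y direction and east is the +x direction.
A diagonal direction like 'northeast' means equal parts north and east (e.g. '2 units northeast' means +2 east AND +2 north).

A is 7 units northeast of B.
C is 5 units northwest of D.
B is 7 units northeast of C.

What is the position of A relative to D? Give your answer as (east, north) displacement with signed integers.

Place D at the origin (east=0, north=0).
  C is 5 units northwest of D: delta (east=-5, north=+5); C at (east=-5, north=5).
  B is 7 units northeast of C: delta (east=+7, north=+7); B at (east=2, north=12).
  A is 7 units northeast of B: delta (east=+7, north=+7); A at (east=9, north=19).
Therefore A relative to D: (east=9, north=19).

Answer: A is at (east=9, north=19) relative to D.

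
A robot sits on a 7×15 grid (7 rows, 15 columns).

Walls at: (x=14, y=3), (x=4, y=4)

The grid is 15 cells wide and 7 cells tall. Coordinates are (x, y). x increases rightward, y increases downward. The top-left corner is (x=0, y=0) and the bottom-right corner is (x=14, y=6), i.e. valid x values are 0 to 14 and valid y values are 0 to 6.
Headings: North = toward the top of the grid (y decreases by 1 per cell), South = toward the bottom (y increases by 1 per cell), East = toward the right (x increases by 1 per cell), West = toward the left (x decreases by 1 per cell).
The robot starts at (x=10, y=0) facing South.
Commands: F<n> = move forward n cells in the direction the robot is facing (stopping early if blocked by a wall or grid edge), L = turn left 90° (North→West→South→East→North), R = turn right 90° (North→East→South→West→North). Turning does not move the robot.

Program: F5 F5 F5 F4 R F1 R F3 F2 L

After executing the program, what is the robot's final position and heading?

Answer: Final position: (x=9, y=1), facing West

Derivation:
Start: (x=10, y=0), facing South
  F5: move forward 5, now at (x=10, y=5)
  F5: move forward 1/5 (blocked), now at (x=10, y=6)
  F5: move forward 0/5 (blocked), now at (x=10, y=6)
  F4: move forward 0/4 (blocked), now at (x=10, y=6)
  R: turn right, now facing West
  F1: move forward 1, now at (x=9, y=6)
  R: turn right, now facing North
  F3: move forward 3, now at (x=9, y=3)
  F2: move forward 2, now at (x=9, y=1)
  L: turn left, now facing West
Final: (x=9, y=1), facing West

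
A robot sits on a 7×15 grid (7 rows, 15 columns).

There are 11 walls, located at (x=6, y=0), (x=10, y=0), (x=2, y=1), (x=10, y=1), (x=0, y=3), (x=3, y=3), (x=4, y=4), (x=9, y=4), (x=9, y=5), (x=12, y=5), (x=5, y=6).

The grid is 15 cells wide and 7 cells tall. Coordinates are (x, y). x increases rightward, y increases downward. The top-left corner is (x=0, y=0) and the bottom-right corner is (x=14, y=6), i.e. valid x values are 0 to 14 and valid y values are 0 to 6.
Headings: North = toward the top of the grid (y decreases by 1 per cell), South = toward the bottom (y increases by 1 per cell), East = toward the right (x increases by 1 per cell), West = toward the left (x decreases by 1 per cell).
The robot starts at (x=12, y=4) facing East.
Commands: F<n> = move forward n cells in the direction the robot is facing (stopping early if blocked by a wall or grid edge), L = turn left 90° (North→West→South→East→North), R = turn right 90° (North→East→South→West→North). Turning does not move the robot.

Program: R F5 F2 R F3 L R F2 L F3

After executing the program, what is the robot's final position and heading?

Answer: Final position: (x=10, y=6), facing South

Derivation:
Start: (x=12, y=4), facing East
  R: turn right, now facing South
  F5: move forward 0/5 (blocked), now at (x=12, y=4)
  F2: move forward 0/2 (blocked), now at (x=12, y=4)
  R: turn right, now facing West
  F3: move forward 2/3 (blocked), now at (x=10, y=4)
  L: turn left, now facing South
  R: turn right, now facing West
  F2: move forward 0/2 (blocked), now at (x=10, y=4)
  L: turn left, now facing South
  F3: move forward 2/3 (blocked), now at (x=10, y=6)
Final: (x=10, y=6), facing South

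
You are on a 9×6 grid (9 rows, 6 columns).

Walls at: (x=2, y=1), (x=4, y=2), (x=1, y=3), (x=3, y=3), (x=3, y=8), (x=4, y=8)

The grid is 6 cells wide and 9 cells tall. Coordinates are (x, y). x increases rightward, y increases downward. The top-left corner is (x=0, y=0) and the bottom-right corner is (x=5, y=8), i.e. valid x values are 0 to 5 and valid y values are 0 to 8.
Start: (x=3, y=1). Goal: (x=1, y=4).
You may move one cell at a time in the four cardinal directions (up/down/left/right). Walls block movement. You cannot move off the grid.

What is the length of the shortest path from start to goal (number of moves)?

BFS from (x=3, y=1) until reaching (x=1, y=4):
  Distance 0: (x=3, y=1)
  Distance 1: (x=3, y=0), (x=4, y=1), (x=3, y=2)
  Distance 2: (x=2, y=0), (x=4, y=0), (x=5, y=1), (x=2, y=2)
  Distance 3: (x=1, y=0), (x=5, y=0), (x=1, y=2), (x=5, y=2), (x=2, y=3)
  Distance 4: (x=0, y=0), (x=1, y=1), (x=0, y=2), (x=5, y=3), (x=2, y=4)
  Distance 5: (x=0, y=1), (x=0, y=3), (x=4, y=3), (x=1, y=4), (x=3, y=4), (x=5, y=4), (x=2, y=5)  <- goal reached here
One shortest path (5 moves): (x=3, y=1) -> (x=3, y=2) -> (x=2, y=2) -> (x=2, y=3) -> (x=2, y=4) -> (x=1, y=4)

Answer: Shortest path length: 5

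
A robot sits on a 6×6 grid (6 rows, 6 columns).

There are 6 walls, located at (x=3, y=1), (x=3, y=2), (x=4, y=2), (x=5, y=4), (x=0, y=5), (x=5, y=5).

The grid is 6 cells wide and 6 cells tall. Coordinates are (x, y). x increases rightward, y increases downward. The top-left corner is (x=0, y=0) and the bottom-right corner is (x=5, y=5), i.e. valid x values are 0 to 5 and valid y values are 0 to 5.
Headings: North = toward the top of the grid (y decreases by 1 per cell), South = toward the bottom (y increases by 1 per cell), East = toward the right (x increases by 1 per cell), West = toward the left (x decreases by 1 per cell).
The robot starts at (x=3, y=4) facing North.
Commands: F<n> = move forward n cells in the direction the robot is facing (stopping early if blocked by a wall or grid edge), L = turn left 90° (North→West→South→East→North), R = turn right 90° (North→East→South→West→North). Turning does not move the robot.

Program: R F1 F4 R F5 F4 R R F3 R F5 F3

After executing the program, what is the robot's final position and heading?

Answer: Final position: (x=5, y=3), facing East

Derivation:
Start: (x=3, y=4), facing North
  R: turn right, now facing East
  F1: move forward 1, now at (x=4, y=4)
  F4: move forward 0/4 (blocked), now at (x=4, y=4)
  R: turn right, now facing South
  F5: move forward 1/5 (blocked), now at (x=4, y=5)
  F4: move forward 0/4 (blocked), now at (x=4, y=5)
  R: turn right, now facing West
  R: turn right, now facing North
  F3: move forward 2/3 (blocked), now at (x=4, y=3)
  R: turn right, now facing East
  F5: move forward 1/5 (blocked), now at (x=5, y=3)
  F3: move forward 0/3 (blocked), now at (x=5, y=3)
Final: (x=5, y=3), facing East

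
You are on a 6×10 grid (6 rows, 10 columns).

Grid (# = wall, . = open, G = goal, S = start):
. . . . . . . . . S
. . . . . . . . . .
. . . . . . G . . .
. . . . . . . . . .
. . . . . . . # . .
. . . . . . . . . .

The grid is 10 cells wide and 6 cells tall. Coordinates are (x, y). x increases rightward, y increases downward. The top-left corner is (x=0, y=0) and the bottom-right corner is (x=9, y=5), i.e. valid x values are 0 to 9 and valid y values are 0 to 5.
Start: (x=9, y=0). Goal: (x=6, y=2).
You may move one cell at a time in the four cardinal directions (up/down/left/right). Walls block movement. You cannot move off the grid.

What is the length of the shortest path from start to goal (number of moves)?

Answer: Shortest path length: 5

Derivation:
BFS from (x=9, y=0) until reaching (x=6, y=2):
  Distance 0: (x=9, y=0)
  Distance 1: (x=8, y=0), (x=9, y=1)
  Distance 2: (x=7, y=0), (x=8, y=1), (x=9, y=2)
  Distance 3: (x=6, y=0), (x=7, y=1), (x=8, y=2), (x=9, y=3)
  Distance 4: (x=5, y=0), (x=6, y=1), (x=7, y=2), (x=8, y=3), (x=9, y=4)
  Distance 5: (x=4, y=0), (x=5, y=1), (x=6, y=2), (x=7, y=3), (x=8, y=4), (x=9, y=5)  <- goal reached here
One shortest path (5 moves): (x=9, y=0) -> (x=8, y=0) -> (x=7, y=0) -> (x=6, y=0) -> (x=6, y=1) -> (x=6, y=2)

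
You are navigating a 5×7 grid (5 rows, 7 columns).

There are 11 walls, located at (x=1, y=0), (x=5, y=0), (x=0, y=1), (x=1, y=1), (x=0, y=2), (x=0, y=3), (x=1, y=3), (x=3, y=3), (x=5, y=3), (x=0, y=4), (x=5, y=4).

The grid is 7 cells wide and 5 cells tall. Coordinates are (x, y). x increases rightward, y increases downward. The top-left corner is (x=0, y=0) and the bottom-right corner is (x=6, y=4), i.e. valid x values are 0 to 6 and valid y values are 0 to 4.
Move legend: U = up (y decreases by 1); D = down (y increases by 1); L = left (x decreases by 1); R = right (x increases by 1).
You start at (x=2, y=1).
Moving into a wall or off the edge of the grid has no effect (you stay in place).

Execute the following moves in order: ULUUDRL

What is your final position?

Start: (x=2, y=1)
  U (up): (x=2, y=1) -> (x=2, y=0)
  L (left): blocked, stay at (x=2, y=0)
  U (up): blocked, stay at (x=2, y=0)
  U (up): blocked, stay at (x=2, y=0)
  D (down): (x=2, y=0) -> (x=2, y=1)
  R (right): (x=2, y=1) -> (x=3, y=1)
  L (left): (x=3, y=1) -> (x=2, y=1)
Final: (x=2, y=1)

Answer: Final position: (x=2, y=1)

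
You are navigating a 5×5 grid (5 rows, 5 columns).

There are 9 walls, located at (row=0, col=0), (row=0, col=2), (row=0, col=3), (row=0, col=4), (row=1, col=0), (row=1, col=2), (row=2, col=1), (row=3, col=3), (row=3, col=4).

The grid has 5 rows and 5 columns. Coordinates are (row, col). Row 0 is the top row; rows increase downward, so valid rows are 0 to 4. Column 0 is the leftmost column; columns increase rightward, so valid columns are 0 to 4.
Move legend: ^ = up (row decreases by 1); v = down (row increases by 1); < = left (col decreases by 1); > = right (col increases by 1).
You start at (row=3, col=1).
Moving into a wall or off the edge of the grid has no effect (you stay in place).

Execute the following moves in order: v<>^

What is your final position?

Start: (row=3, col=1)
  v (down): (row=3, col=1) -> (row=4, col=1)
  < (left): (row=4, col=1) -> (row=4, col=0)
  > (right): (row=4, col=0) -> (row=4, col=1)
  ^ (up): (row=4, col=1) -> (row=3, col=1)
Final: (row=3, col=1)

Answer: Final position: (row=3, col=1)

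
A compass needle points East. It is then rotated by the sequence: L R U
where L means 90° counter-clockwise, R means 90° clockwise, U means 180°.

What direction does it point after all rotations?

Answer: Final heading: West

Derivation:
Start: East
  L (left (90° counter-clockwise)) -> North
  R (right (90° clockwise)) -> East
  U (U-turn (180°)) -> West
Final: West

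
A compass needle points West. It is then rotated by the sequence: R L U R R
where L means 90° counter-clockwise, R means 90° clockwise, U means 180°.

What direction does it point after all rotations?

Start: West
  R (right (90° clockwise)) -> North
  L (left (90° counter-clockwise)) -> West
  U (U-turn (180°)) -> East
  R (right (90° clockwise)) -> South
  R (right (90° clockwise)) -> West
Final: West

Answer: Final heading: West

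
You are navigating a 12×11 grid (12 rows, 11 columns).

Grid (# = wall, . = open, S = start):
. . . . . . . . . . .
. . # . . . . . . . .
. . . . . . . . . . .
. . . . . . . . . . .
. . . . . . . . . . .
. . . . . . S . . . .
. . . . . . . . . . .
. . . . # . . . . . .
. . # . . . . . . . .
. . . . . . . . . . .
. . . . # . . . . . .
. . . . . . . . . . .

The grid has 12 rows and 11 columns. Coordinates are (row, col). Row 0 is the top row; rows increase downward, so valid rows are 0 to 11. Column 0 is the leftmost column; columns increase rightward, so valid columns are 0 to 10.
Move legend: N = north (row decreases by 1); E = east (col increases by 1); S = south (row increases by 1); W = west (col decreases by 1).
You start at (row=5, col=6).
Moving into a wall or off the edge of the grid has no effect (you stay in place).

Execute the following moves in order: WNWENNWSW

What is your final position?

Start: (row=5, col=6)
  W (west): (row=5, col=6) -> (row=5, col=5)
  N (north): (row=5, col=5) -> (row=4, col=5)
  W (west): (row=4, col=5) -> (row=4, col=4)
  E (east): (row=4, col=4) -> (row=4, col=5)
  N (north): (row=4, col=5) -> (row=3, col=5)
  N (north): (row=3, col=5) -> (row=2, col=5)
  W (west): (row=2, col=5) -> (row=2, col=4)
  S (south): (row=2, col=4) -> (row=3, col=4)
  W (west): (row=3, col=4) -> (row=3, col=3)
Final: (row=3, col=3)

Answer: Final position: (row=3, col=3)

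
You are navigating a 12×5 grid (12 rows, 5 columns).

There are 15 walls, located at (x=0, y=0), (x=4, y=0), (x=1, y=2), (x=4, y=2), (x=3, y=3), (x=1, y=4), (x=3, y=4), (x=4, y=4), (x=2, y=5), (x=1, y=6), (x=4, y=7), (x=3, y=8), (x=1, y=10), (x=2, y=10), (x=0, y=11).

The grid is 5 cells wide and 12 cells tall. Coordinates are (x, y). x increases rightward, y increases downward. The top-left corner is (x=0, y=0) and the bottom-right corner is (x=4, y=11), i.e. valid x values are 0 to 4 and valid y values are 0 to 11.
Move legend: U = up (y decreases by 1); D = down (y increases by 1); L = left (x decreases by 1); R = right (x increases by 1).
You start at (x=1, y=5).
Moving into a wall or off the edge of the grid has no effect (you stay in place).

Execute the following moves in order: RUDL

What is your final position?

Start: (x=1, y=5)
  R (right): blocked, stay at (x=1, y=5)
  U (up): blocked, stay at (x=1, y=5)
  D (down): blocked, stay at (x=1, y=5)
  L (left): (x=1, y=5) -> (x=0, y=5)
Final: (x=0, y=5)

Answer: Final position: (x=0, y=5)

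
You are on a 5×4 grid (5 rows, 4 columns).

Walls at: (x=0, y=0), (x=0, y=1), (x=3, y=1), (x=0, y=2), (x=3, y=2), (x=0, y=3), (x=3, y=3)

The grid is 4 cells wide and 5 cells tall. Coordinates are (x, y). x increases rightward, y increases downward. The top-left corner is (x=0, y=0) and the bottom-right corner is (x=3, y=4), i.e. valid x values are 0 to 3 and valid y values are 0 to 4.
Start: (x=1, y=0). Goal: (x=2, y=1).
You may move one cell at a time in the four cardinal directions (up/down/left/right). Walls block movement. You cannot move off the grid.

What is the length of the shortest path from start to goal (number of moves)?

BFS from (x=1, y=0) until reaching (x=2, y=1):
  Distance 0: (x=1, y=0)
  Distance 1: (x=2, y=0), (x=1, y=1)
  Distance 2: (x=3, y=0), (x=2, y=1), (x=1, y=2)  <- goal reached here
One shortest path (2 moves): (x=1, y=0) -> (x=2, y=0) -> (x=2, y=1)

Answer: Shortest path length: 2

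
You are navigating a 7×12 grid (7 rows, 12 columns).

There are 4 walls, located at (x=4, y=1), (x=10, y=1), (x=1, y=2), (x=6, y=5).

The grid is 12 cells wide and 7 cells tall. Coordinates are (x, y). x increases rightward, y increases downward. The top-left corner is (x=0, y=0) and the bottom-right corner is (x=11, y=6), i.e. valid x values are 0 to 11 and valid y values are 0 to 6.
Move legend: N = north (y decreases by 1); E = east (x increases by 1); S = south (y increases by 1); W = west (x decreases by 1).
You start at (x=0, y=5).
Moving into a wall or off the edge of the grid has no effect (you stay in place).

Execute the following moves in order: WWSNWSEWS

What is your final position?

Answer: Final position: (x=0, y=6)

Derivation:
Start: (x=0, y=5)
  W (west): blocked, stay at (x=0, y=5)
  W (west): blocked, stay at (x=0, y=5)
  S (south): (x=0, y=5) -> (x=0, y=6)
  N (north): (x=0, y=6) -> (x=0, y=5)
  W (west): blocked, stay at (x=0, y=5)
  S (south): (x=0, y=5) -> (x=0, y=6)
  E (east): (x=0, y=6) -> (x=1, y=6)
  W (west): (x=1, y=6) -> (x=0, y=6)
  S (south): blocked, stay at (x=0, y=6)
Final: (x=0, y=6)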